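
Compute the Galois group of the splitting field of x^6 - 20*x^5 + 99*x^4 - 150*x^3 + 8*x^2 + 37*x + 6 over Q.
The polynomial f is an irreducible sextic over Q, so G = Gal(f/Q) is one of the 16 transitive subgroups 6T1, ..., 6T16 of S_6. The discriminant of f is 1770264843169 = 1330513^2, a perfect square, so G is contained in A_6. The transitive groups of degree 6 contained in A_6 are: A_4 (6T4, order 12), S_4 (6T7, order 24), (C_3 x C_3) : C_4 (6T10, order 36), PSL(2,5) (6T12, order 60), A_6 (6T15, order 360). By Dedekind's theorem, for a prime p not dividing disc(f) the degrees of the irreducible factors of f mod p form the cycle type of an element of G. Factoring f modulo the 21 such primes p <= 79 (skipping 19, which divides the discriminant), each new pattern first appears at: mod 2: f = (x)(x^5 + x^3 + 1), pattern 5+1; mod 7: f = (x^3 + 2x^2 + 3)(x^3 + 6x^2 + 3x + 2), pattern 3+3; mod 61: f = (x + 10)(x + 55)(x^2 + 47x + 55)(x^2 + 51x + 60), pattern 2+2+1+1. No other pattern occurs in this range, so the set of observed cycle types is {5+1, 3+3, 2+2+1+1}. The candidates containing elements of all these cycle types are PSL(2,5) (6T12) of order 60, A_6 (6T15) of order 360; the others are excluded. The observed types are precisely the cycle types that occur in PSL(2,5) (6T12) (apart from the identity). Each of the other remaining candidates has further cycle types, and by the Chebotarev density theorem the matching factorization patterns would occur for a proportion of primes equal to their share of the group: A_6 (6T15) additionally contains elements of type 4+2, 3+1+1+1 (130 of its 360 elements, about 36% of primes). None of the 21 primes tested shows any such pattern (for each of these groups the chance of that is below 10^-4), which rules them out. Hence G = PSL(2,5) (6T12), of order 60.

PSL(2,5) (also written A5(6))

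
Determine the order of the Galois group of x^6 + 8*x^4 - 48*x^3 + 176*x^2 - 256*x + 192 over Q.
48

The degree of the splitting field over Q equals the order of the Galois group, so first determine the group. The polynomial f is an irreducible sextic over Q, so G = Gal(f/Q) is one of the 16 transitive subgroups 6T1, ..., 6T16 of S_6. The discriminant of f is -7990769474338816, which is not a perfect square, so G is not contained in A_6. The transitive groups of degree 6 not contained in A_6 are: C_6 (6T1, order 6), S_3 (6T2, order 6), D_6 (6T3, order 12), C_3 x S_3 (6T5, order 18), A_4 x C_2 (6T6, order 24), S_4 (6T8, order 24), S_3 x S_3 (6T9, order 36), S_4 x C_2 (6T11, order 48), (S_3 x S_3) : C_2 (6T13, order 72), PGL(2,5) (6T14, order 120), S_6 (6T16, order 720). By Dedekind's theorem, for a prime p not dividing disc(f) the degrees of the irreducible factors of f mod p form the cycle type of an element of G. Factoring f modulo the 17 such primes p <= 71 (skipping 2, 11, 31, which divide the discriminant), each new pattern first appears at: mod 3: f = (x)(x + 1)(x^4 + 2x^3 + 2), pattern 4+1+1; mod 5: f = (x^3 + x^2 + 1)(x^3 + 4x^2 + 4x + 2), pattern 3+3; mod 7: f = (x^6 + x^4 + x^3 + x^2 + 3x + 3), pattern 6; mod 13: f = (x^2 + 2x + 12)(x^4 + 11x^3 + 2x + 3), pattern 4+2; mod 37: f = (x + 3)(x + 23)(x^2 + 5x + 36)(x^2 + 6x + 31), pattern 2+2+1+1; mod 47: f = (x + 3)(x + 13)(x + 39)(x + 40)(x^2 + 46x + 13), pattern 2+1+1+1+1; mod 67: f = (x^2 + 31x + 25)(x^2 + 51x + 13)(x^2 + 52x + 21), pattern 2+2+2. No other pattern occurs in this range, so the set of observed cycle types is {4+1+1, 3+3, 6, 4+2, 2+2+1+1, 2+1+1+1+1, 2+2+2}. The candidates containing elements of all these cycle types are S_4 x C_2 (6T11) of order 48, S_6 (6T16) of order 720; the others are excluded. The observed types are precisely the cycle types that occur in S_4 x C_2 (6T11) (apart from the identity). Each of the other remaining candidates has further cycle types, and by the Chebotarev density theorem the matching factorization patterns would occur for a proportion of primes equal to their share of the group: S_6 (6T16) additionally contains elements of type 5+1, 3+2+1, 3+1+1+1 (304 of its 720 elements, about 42% of primes). None of the 17 primes tested shows any such pattern (for each of these groups the chance of that is below 10^-4), which rules them out. Hence G = S_4 x C_2 (6T11), of order 48. The Galois group S_4 x C_2 (6T11) has order 48, so the splitting field has degree 48 over Q.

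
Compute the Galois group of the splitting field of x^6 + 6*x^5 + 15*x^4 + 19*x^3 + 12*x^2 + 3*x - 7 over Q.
S_3 x S_3, the direct product S_3 x S_3 in its degree-6 action

The polynomial f is an irreducible sextic over Q, so G = Gal(f/Q) is one of the 16 transitive subgroups 6T1, ..., 6T16 of S_6. The discriminant of f is 871199469, which is not a perfect square, so G is not contained in A_6. The transitive groups of degree 6 not contained in A_6 are: C_6 (6T1, order 6), S_3 (6T2, order 6), D_6 (6T3, order 12), C_3 x S_3 (6T5, order 18), A_4 x C_2 (6T6, order 24), S_4 (6T8, order 24), S_3 x S_3 (6T9, order 36), S_4 x C_2 (6T11, order 48), (S_3 x S_3) : C_2 (6T13, order 72), PGL(2,5) (6T14, order 120), S_6 (6T16, order 720). By Dedekind's theorem, for a prime p not dividing disc(f) the degrees of the irreducible factors of f mod p form the cycle type of an element of G. Factoring f modulo the 16 such primes p <= 67 (skipping 3, 7, 29, which divide the discriminant), each new pattern first appears at: mod 2: f = (x^6 + x^4 + x^3 + x + 1), pattern 6; mod 5: f = (x + 2)(x + 3)(x^2 + 3)(x^2 + x + 1), pattern 2+2+1+1; mod 13: f = (x + 3)(x + 6)(x + 7)(x^3 + 3x^2 + 3x + 5), pattern 3+1+1+1; mod 19: f = (x^2 + 12x + 7)(x^2 + 15x + 8)(x^2 + 17x + 7), pattern 2+2+2; mod 67: f = (x^3 + 3x^2 + 3x + 19)(x^3 + 3x^2 + 3x + 49), pattern 3+3. No other pattern occurs in this range, so the set of observed cycle types is {6, 2+2+1+1, 3+1+1+1, 2+2+2, 3+3}. The candidates containing elements of all these cycle types are S_3 x S_3 (6T9) of order 36, (S_3 x S_3) : C_2 (6T13) of order 72, S_6 (6T16) of order 720; the others are excluded. The observed types are precisely the cycle types that occur in S_3 x S_3 (6T9) (apart from the identity). Each of the other remaining candidates has further cycle types, and by the Chebotarev density theorem the matching factorization patterns would occur for a proportion of primes equal to their share of the group: (S_3 x S_3) : C_2 (6T13) additionally contains elements of type 4+2, 3+2+1, 2+1+1+1+1 (36 of its 72 elements, about 50% of primes); S_6 (6T16) additionally contains elements of type 5+1, 4+2, 4+1+1, 3+2+1, 2+1+1+1+1 (459 of its 720 elements, about 64% of primes). None of the 16 primes tested shows any such pattern (for each of these groups the chance of that is below 10^-4), which rules them out. Hence G = S_3 x S_3 (6T9), of order 36.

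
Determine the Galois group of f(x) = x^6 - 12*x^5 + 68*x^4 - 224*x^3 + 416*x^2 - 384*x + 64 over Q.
A_4

The polynomial f is an irreducible sextic over Q, so G = Gal(f/Q) is one of the 16 transitive subgroups 6T1, ..., 6T16 of S_6. The discriminant of f is 164995463643136 = 12845056^2, a perfect square, so G is contained in A_6. The transitive groups of degree 6 contained in A_6 are: A_4 (6T4, order 12), S_4 (6T7, order 24), (C_3 x C_3) : C_4 (6T10, order 36), PSL(2,5) (6T12, order 60), A_6 (6T15, order 360). By Dedekind's theorem, for a prime p not dividing disc(f) the degrees of the irreducible factors of f mod p form the cycle type of an element of G. Factoring f modulo the 33 such primes p <= 149 (skipping 2, 7, which divide the discriminant), each new pattern first appears at: mod 3: f = (x^3 + x^2 + 2x + 1)(x^3 + 2x^2 + x + 1), pattern 3+3; mod 13: f = (x + 2)(x + 7)(x^2 + 9x + 9)(x^2 + 9x + 10), pattern 2+2+1+1. No other pattern occurs in this range, so the set of observed cycle types is {3+3, 2+2+1+1}. The candidates containing elements of all these cycle types are A_4 (6T4) of order 12, S_4 (6T7) of order 24, (C_3 x C_3) : C_4 (6T10) of order 36, PSL(2,5) (6T12) of order 60, A_6 (6T15) of order 360; the others are excluded. The observed types are precisely the cycle types that occur in A_4 (6T4) (apart from the identity). Each of the other remaining candidates has further cycle types, and by the Chebotarev density theorem the matching factorization patterns would occur for a proportion of primes equal to their share of the group: S_4 (6T7) additionally contains elements of type 4+2 (6 of its 24 elements, about 25% of primes); (C_3 x C_3) : C_4 (6T10) additionally contains elements of type 4+2, 3+1+1+1 (22 of its 36 elements, about 61% of primes); PSL(2,5) (6T12) additionally contains elements of type 5+1 (24 of its 60 elements, about 40% of primes); A_6 (6T15) additionally contains elements of type 5+1, 4+2, 3+1+1+1 (274 of its 360 elements, about 76% of primes). None of the 33 primes tested shows any such pattern (for each of these groups the chance of that is below 10^-4), which rules them out. Hence G = A_4 (6T4), of order 12.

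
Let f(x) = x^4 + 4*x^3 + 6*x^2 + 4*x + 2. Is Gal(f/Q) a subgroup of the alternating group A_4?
Yes

The polynomial is irreducible of degree 4 over Q. Its discriminant is 256 = 16^2, a perfect square. A Galois group lies in the alternating group exactly when the discriminant is a square in Q, so the Galois group (V_4) is contained in A_4.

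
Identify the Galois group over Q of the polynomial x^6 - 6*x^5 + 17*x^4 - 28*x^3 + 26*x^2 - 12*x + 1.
The polynomial f is an irreducible sextic over Q, so G = Gal(f/Q) is one of the 16 transitive subgroups 6T1, ..., 6T16 of S_6. The discriminant of f is 153664 = 392^2, a perfect square, so G is contained in A_6. The transitive groups of degree 6 contained in A_6 are: A_4 (6T4, order 12), S_4 (6T7, order 24), (C_3 x C_3) : C_4 (6T10, order 36), PSL(2,5) (6T12, order 60), A_6 (6T15, order 360). By Dedekind's theorem, for a prime p not dividing disc(f) the degrees of the irreducible factors of f mod p form the cycle type of an element of G. Factoring f modulo the 33 such primes p <= 149 (skipping 2, 7, which divide the discriminant), each new pattern first appears at: mod 3: f = (x^3 + x^2 + x + 2)(x^3 + 2x^2 + 2x + 2), pattern 3+3; mod 13: f = (x + 1)(x + 10)(x^2 + 11x + 9)(x^2 + 11x + 12), pattern 2+2+1+1. No other pattern occurs in this range, so the set of observed cycle types is {3+3, 2+2+1+1}. The candidates containing elements of all these cycle types are A_4 (6T4) of order 12, S_4 (6T7) of order 24, (C_3 x C_3) : C_4 (6T10) of order 36, PSL(2,5) (6T12) of order 60, A_6 (6T15) of order 360; the others are excluded. The observed types are precisely the cycle types that occur in A_4 (6T4) (apart from the identity). Each of the other remaining candidates has further cycle types, and by the Chebotarev density theorem the matching factorization patterns would occur for a proportion of primes equal to their share of the group: S_4 (6T7) additionally contains elements of type 4+2 (6 of its 24 elements, about 25% of primes); (C_3 x C_3) : C_4 (6T10) additionally contains elements of type 4+2, 3+1+1+1 (22 of its 36 elements, about 61% of primes); PSL(2,5) (6T12) additionally contains elements of type 5+1 (24 of its 60 elements, about 40% of primes); A_6 (6T15) additionally contains elements of type 5+1, 4+2, 3+1+1+1 (274 of its 360 elements, about 76% of primes). None of the 33 primes tested shows any such pattern (for each of these groups the chance of that is below 10^-4), which rules them out. Hence G = A_4 (6T4), of order 12.

6T4: A_4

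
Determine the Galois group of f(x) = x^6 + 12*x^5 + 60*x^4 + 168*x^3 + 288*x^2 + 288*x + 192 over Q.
The polynomial f is an irreducible sextic over Q, so G = Gal(f/Q) is one of the 16 transitive subgroups 6T1, ..., 6T16 of S_6. The discriminant of f is -21134460321792, which is not a perfect square, so G is not contained in A_6. The transitive groups of degree 6 not contained in A_6 are: C_6 (6T1, order 6), S_3 (6T2, order 6), D_6 (6T3, order 12), C_3 x S_3 (6T5, order 18), A_4 x C_2 (6T6, order 24), S_4 (6T8, order 24), S_3 x S_3 (6T9, order 36), S_4 x C_2 (6T11, order 48), (S_3 x S_3) : C_2 (6T13, order 72), PGL(2,5) (6T14, order 120), S_6 (6T16, order 720). By Dedekind's theorem, for a prime p not dividing disc(f) the degrees of the irreducible factors of f mod p form the cycle type of an element of G. Factoring f modulo the 37 such primes p <= 167 (skipping 2, 3, which divide the discriminant), each new pattern first appears at: mod 5: f = (x^6 + 2x^5 + 3x^3 + 3x^2 + 3x + 2), pattern 6; mod 7: f = (x^3 + 6x^2 + 5x + 4)(x^3 + 6x^2 + 5x + 6), pattern 3+3; mod 17: f = (x^2 + 7x + 14)(x^2 + 10x + 3)(x^2 + 12x + 7), pattern 2+2+2; mod 19: f = (x + 3)(x + 6)(x + 8)(x + 9)(x + 11)(x + 13), pattern 1+1+1+1+1+1. No other pattern occurs in this range, so the set of observed cycle types is {6, 3+3, 2+2+2, 1+1+1+1+1+1}. The candidates containing elements of all these cycle types are C_6 (6T1) of order 6, D_6 (6T3) of order 12, C_3 x S_3 (6T5) of order 18, A_4 x C_2 (6T6) of order 24, S_3 x S_3 (6T9) of order 36, S_4 x C_2 (6T11) of order 48, (S_3 x S_3) : C_2 (6T13) of order 72, PGL(2,5) (6T14) of order 120, S_6 (6T16) of order 720; the others are excluded. The observed types are precisely the cycle types that occur in C_6 (6T1). Each of the other remaining candidates has further cycle types, and by the Chebotarev density theorem the matching factorization patterns would occur for a proportion of primes equal to their share of the group: D_6 (6T3) additionally contains elements of type 2+2+1+1 (3 of its 12 elements, about 25% of primes); C_3 x S_3 (6T5) additionally contains elements of type 3+1+1+1 (4 of its 18 elements, about 22% of primes); A_4 x C_2 (6T6) additionally contains elements of type 2+2+1+1, 2+1+1+1+1 (6 of its 24 elements, about 25% of primes); S_3 x S_3 (6T9) additionally contains elements of type 3+1+1+1, 2+2+1+1 (13 of its 36 elements, about 36% of primes); S_4 x C_2 (6T11) additionally contains elements of type 4+2, 4+1+1, 2+2+1+1, 2+1+1+1+1 (24 of its 48 elements, about 50% of primes); (S_3 x S_3) : C_2 (6T13) additionally contains elements of type 4+2, 3+2+1, 3+1+1+1, 2+2+1+1, 2+1+1+1+1 (49 of its 72 elements, about 68% of primes); PGL(2,5) (6T14) additionally contains elements of type 5+1, 4+1+1, 2+2+1+1 (69 of its 120 elements, about 58% of primes); S_6 (6T16) additionally contains elements of type 5+1, 4+2, 4+1+1, 3+2+1, 3+1+1+1, 2+2+1+1, 2+1+1+1+1 (544 of its 720 elements, about 76% of primes). None of the 37 primes tested shows any such pattern (for each of these groups the chance of that is below 10^-4), which rules them out. Hence G = C_6 (6T1), of order 6.

C_6 (order 6)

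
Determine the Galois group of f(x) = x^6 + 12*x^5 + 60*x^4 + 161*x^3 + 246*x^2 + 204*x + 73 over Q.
6T1: C_6

The polynomial f is an irreducible sextic over Q, so G = Gal(f/Q) is one of the 16 transitive subgroups 6T1, ..., 6T16 of S_6. The discriminant of f is -19683, which is not a perfect square, so G is not contained in A_6. The transitive groups of degree 6 not contained in A_6 are: C_6 (6T1, order 6), S_3 (6T2, order 6), D_6 (6T3, order 12), C_3 x S_3 (6T5, order 18), A_4 x C_2 (6T6, order 24), S_4 (6T8, order 24), S_3 x S_3 (6T9, order 36), S_4 x C_2 (6T11, order 48), (S_3 x S_3) : C_2 (6T13, order 72), PGL(2,5) (6T14, order 120), S_6 (6T16, order 720). By Dedekind's theorem, for a prime p not dividing disc(f) the degrees of the irreducible factors of f mod p form the cycle type of an element of G. Factoring f modulo the 37 such primes p <= 163 (skipping 3, which divides the discriminant), each new pattern first appears at: mod 2: f = (x^6 + x^3 + 1), pattern 6; mod 7: f = (x^3 + 6x^2 + 5x + 4)(x^3 + 6x^2 + 5x + 6), pattern 3+3; mod 17: f = (x^2 + 7x + 11)(x^2 + 8x + 13)(x^2 + 14x + 8), pattern 2+2+2; mod 19: f = (x + 4)(x + 5)(x + 12)(x + 15)(x + 16)(x + 17), pattern 1+1+1+1+1+1. No other pattern occurs in this range, so the set of observed cycle types is {6, 3+3, 2+2+2, 1+1+1+1+1+1}. The candidates containing elements of all these cycle types are C_6 (6T1) of order 6, D_6 (6T3) of order 12, C_3 x S_3 (6T5) of order 18, A_4 x C_2 (6T6) of order 24, S_3 x S_3 (6T9) of order 36, S_4 x C_2 (6T11) of order 48, (S_3 x S_3) : C_2 (6T13) of order 72, PGL(2,5) (6T14) of order 120, S_6 (6T16) of order 720; the others are excluded. The observed types are precisely the cycle types that occur in C_6 (6T1). Each of the other remaining candidates has further cycle types, and by the Chebotarev density theorem the matching factorization patterns would occur for a proportion of primes equal to their share of the group: D_6 (6T3) additionally contains elements of type 2+2+1+1 (3 of its 12 elements, about 25% of primes); C_3 x S_3 (6T5) additionally contains elements of type 3+1+1+1 (4 of its 18 elements, about 22% of primes); A_4 x C_2 (6T6) additionally contains elements of type 2+2+1+1, 2+1+1+1+1 (6 of its 24 elements, about 25% of primes); S_3 x S_3 (6T9) additionally contains elements of type 3+1+1+1, 2+2+1+1 (13 of its 36 elements, about 36% of primes); S_4 x C_2 (6T11) additionally contains elements of type 4+2, 4+1+1, 2+2+1+1, 2+1+1+1+1 (24 of its 48 elements, about 50% of primes); (S_3 x S_3) : C_2 (6T13) additionally contains elements of type 4+2, 3+2+1, 3+1+1+1, 2+2+1+1, 2+1+1+1+1 (49 of its 72 elements, about 68% of primes); PGL(2,5) (6T14) additionally contains elements of type 5+1, 4+1+1, 2+2+1+1 (69 of its 120 elements, about 58% of primes); S_6 (6T16) additionally contains elements of type 5+1, 4+2, 4+1+1, 3+2+1, 3+1+1+1, 2+2+1+1, 2+1+1+1+1 (544 of its 720 elements, about 76% of primes). None of the 37 primes tested shows any such pattern (for each of these groups the chance of that is below 10^-4), which rules them out. Hence G = C_6 (6T1), of order 6.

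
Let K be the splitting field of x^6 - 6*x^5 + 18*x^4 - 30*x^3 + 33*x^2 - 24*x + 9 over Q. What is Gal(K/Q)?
PGL(2,5), S_5 acting on 6 points

The polynomial f is an irreducible sextic over Q, so G = Gal(f/Q) is one of the 16 transitive subgroups 6T1, ..., 6T16 of S_6. The discriminant of f is -16003008, which is not a perfect square, so G is not contained in A_6. The transitive groups of degree 6 not contained in A_6 are: C_6 (6T1, order 6), S_3 (6T2, order 6), D_6 (6T3, order 12), C_3 x S_3 (6T5, order 18), A_4 x C_2 (6T6, order 24), S_4 (6T8, order 24), S_3 x S_3 (6T9, order 36), S_4 x C_2 (6T11, order 48), (S_3 x S_3) : C_2 (6T13, order 72), PGL(2,5) (6T14, order 120), S_6 (6T16, order 720). By Dedekind's theorem, for a prime p not dividing disc(f) the degrees of the irreducible factors of f mod p form the cycle type of an element of G. Factoring f modulo the 21 such primes p <= 89 (skipping 2, 3, 7, which divide the discriminant), each new pattern first appears at: mod 5: f = (x^6 + 4x^5 + 3x^4 + 3x^2 + x + 4), pattern 6; mod 11: f = (x + 1)(x^5 + 4x^4 + 3x^3 + 9), pattern 5+1; mod 13: f = (x + 7)(x + 11)(x^4 + 2x^3 + 9x^2 + 5x + 4), pattern 4+1+1; mod 23: f = (x + 15)(x + 19)(x^2 + 13x + 3)(x^2 + 16x + 8), pattern 2+2+1+1; mod 43: f = (x^3 + 16x^2 + 6x + 18)(x^3 + 21x^2 + 20x + 22), pattern 3+3; mod 61: f = (x^2 + 12x + 46)(x^2 + 16x + 56)(x^2 + 27x + 5), pattern 2+2+2. No other pattern occurs in this range, so the set of observed cycle types is {6, 5+1, 4+1+1, 2+2+1+1, 3+3, 2+2+2}. The candidates containing elements of all these cycle types are PGL(2,5) (6T14) of order 120, S_6 (6T16) of order 720; the others are excluded. The observed types are precisely the cycle types that occur in PGL(2,5) (6T14) (apart from the identity). Each of the other remaining candidates has further cycle types, and by the Chebotarev density theorem the matching factorization patterns would occur for a proportion of primes equal to their share of the group: S_6 (6T16) additionally contains elements of type 4+2, 3+2+1, 3+1+1+1, 2+1+1+1+1 (265 of its 720 elements, about 37% of primes). None of the 21 primes tested shows any such pattern (for each of these groups the chance of that is below 10^-4), which rules them out. Hence G = PGL(2,5) (6T14), of order 120.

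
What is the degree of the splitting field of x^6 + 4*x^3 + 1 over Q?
The degree of the splitting field over Q equals the order of the Galois group, so first determine the group. The polynomial f is an irreducible sextic over Q, so G = Gal(f/Q) is one of the 16 transitive subgroups 6T1, ..., 6T16 of S_6. The discriminant of f is 1259712, which is not a perfect square, so G is not contained in A_6. The transitive groups of degree 6 not contained in A_6 are: C_6 (6T1, order 6), S_3 (6T2, order 6), D_6 (6T3, order 12), C_3 x S_3 (6T5, order 18), A_4 x C_2 (6T6, order 24), S_4 (6T8, order 24), S_3 x S_3 (6T9, order 36), S_4 x C_2 (6T11, order 48), (S_3 x S_3) : C_2 (6T13, order 72), PGL(2,5) (6T14, order 120), S_6 (6T16, order 720). By Dedekind's theorem, for a prime p not dividing disc(f) the degrees of the irreducible factors of f mod p form the cycle type of an element of G. Factoring f modulo the 79 such primes p <= 419 (skipping 2, 3, which divide the discriminant), each new pattern first appears at: mod 5: f = (x^6 + 4x^3 + 1), pattern 6; mod 7: f = (x^2 + 3x + 1)(x^2 + 5x + 2)(x^2 + 6x + 4), pattern 2+2+2; mod 11: f = (x + 2)(x + 6)(x^2 + 5x + 3)(x^2 + 9x + 4), pattern 2+2+1+1; mod 13: f = (x^3 + 6)(x^3 + 11), pattern 3+3; mod 97: f = (x + 18)(x + 27)(x + 31)(x + 48)(x + 72)(x + 95), pattern 1+1+1+1+1+1. No other pattern occurs in this range, so the set of observed cycle types is {6, 2+2+2, 2+2+1+1, 3+3, 1+1+1+1+1+1}. The candidates containing elements of all these cycle types are D_6 (6T3) of order 12, A_4 x C_2 (6T6) of order 24, S_3 x S_3 (6T9) of order 36, S_4 x C_2 (6T11) of order 48, (S_3 x S_3) : C_2 (6T13) of order 72, PGL(2,5) (6T14) of order 120, S_6 (6T16) of order 720; the others are excluded. The observed types are precisely the cycle types that occur in D_6 (6T3). Each of the other remaining candidates has further cycle types, and by the Chebotarev density theorem the matching factorization patterns would occur for a proportion of primes equal to their share of the group: A_4 x C_2 (6T6) additionally contains elements of type 2+1+1+1+1 (3 of its 24 elements, about 12% of primes); S_3 x S_3 (6T9) additionally contains elements of type 3+1+1+1 (4 of its 36 elements, about 11% of primes); S_4 x C_2 (6T11) additionally contains elements of type 4+2, 4+1+1, 2+1+1+1+1 (15 of its 48 elements, about 31% of primes); (S_3 x S_3) : C_2 (6T13) additionally contains elements of type 4+2, 3+2+1, 3+1+1+1, 2+1+1+1+1 (40 of its 72 elements, about 56% of primes); PGL(2,5) (6T14) additionally contains elements of type 5+1, 4+1+1 (54 of its 120 elements, about 45% of primes); S_6 (6T16) additionally contains elements of type 5+1, 4+2, 4+1+1, 3+2+1, 3+1+1+1, 2+1+1+1+1 (499 of its 720 elements, about 69% of primes). None of the 79 primes tested shows any such pattern (for each of these groups the chance of that is below 10^-4), which rules them out. Hence G = D_6 (6T3), of order 12. The Galois group D_6 (6T3) has order 12, so the splitting field has degree 12 over Q.

12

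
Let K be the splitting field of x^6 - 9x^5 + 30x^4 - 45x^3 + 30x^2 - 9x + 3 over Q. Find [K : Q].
6

The degree of the splitting field over Q equals the order of the Galois group, so first determine the group. The polynomial f is an irreducible sextic over Q, so G = Gal(f/Q) is one of the 16 transitive subgroups 6T1, ..., 6T16 of S_6. The discriminant of f is -34992, which is not a perfect square, so G is not contained in A_6. The transitive groups of degree 6 not contained in A_6 are: C_6 (6T1, order 6), S_3 (6T2, order 6), D_6 (6T3, order 12), C_3 x S_3 (6T5, order 18), A_4 x C_2 (6T6, order 24), S_4 (6T8, order 24), S_3 x S_3 (6T9, order 36), S_4 x C_2 (6T11, order 48), (S_3 x S_3) : C_2 (6T13, order 72), PGL(2,5) (6T14, order 120), S_6 (6T16, order 720). By Dedekind's theorem, for a prime p not dividing disc(f) the degrees of the irreducible factors of f mod p form the cycle type of an element of G. Factoring f modulo the 23 such primes p <= 97 (skipping 2, 3, which divide the discriminant), each new pattern first appears at: mod 5: f = (x^2 + 2)(x^2 + 2x + 4)(x^2 + 4x + 1), pattern 2+2+2; mod 7: f = (x^3 + 5x + 2)(x^3 + 5x^2 + 4x + 5), pattern 3+3; mod 31: f = (x + 2)(x + 6)(x + 8)(x + 20)(x + 22)(x + 26), pattern 1+1+1+1+1+1. No other pattern occurs in this range, so the set of observed cycle types is {2+2+2, 3+3, 1+1+1+1+1+1}. The candidates containing elements of all these cycle types are C_6 (6T1) of order 6, S_3 (6T2) of order 6, D_6 (6T3) of order 12, C_3 x S_3 (6T5) of order 18, A_4 x C_2 (6T6) of order 24, S_4 (6T8) of order 24, S_3 x S_3 (6T9) of order 36, S_4 x C_2 (6T11) of order 48, (S_3 x S_3) : C_2 (6T13) of order 72, PGL(2,5) (6T14) of order 120, S_6 (6T16) of order 720; the others are excluded. The observed types are precisely the cycle types that occur in S_3 (6T2). Each of the other remaining candidates has further cycle types, and by the Chebotarev density theorem the matching factorization patterns would occur for a proportion of primes equal to their share of the group: C_6 (6T1) additionally contains elements of type 6 (2 of its 6 elements, about 33% of primes); D_6 (6T3) additionally contains elements of type 6, 2+2+1+1 (5 of its 12 elements, about 42% of primes); C_3 x S_3 (6T5) additionally contains elements of type 6, 3+1+1+1 (10 of its 18 elements, about 56% of primes); A_4 x C_2 (6T6) additionally contains elements of type 6, 2+2+1+1, 2+1+1+1+1 (14 of its 24 elements, about 58% of primes); S_4 (6T8) additionally contains elements of type 4+1+1, 2+2+1+1 (9 of its 24 elements, about 38% of primes); S_3 x S_3 (6T9) additionally contains elements of type 6, 3+1+1+1, 2+2+1+1 (25 of its 36 elements, about 69% of primes); S_4 x C_2 (6T11) additionally contains elements of type 6, 4+2, 4+1+1, 2+2+1+1, 2+1+1+1+1 (32 of its 48 elements, about 67% of primes); (S_3 x S_3) : C_2 (6T13) additionally contains elements of type 6, 4+2, 3+2+1, 3+1+1+1, 2+2+1+1, 2+1+1+1+1 (61 of its 72 elements, about 85% of primes); PGL(2,5) (6T14) additionally contains elements of type 6, 5+1, 4+1+1, 2+2+1+1 (89 of its 120 elements, about 74% of primes); S_6 (6T16) additionally contains elements of type 6, 5+1, 4+2, 4+1+1, 3+2+1, 3+1+1+1, 2+2+1+1, 2+1+1+1+1 (664 of its 720 elements, about 92% of primes). None of the 23 primes tested shows any such pattern (for each of these groups the chance of that is below 10^-4), which rules them out. Hence G = S_3 (6T2), of order 6. The Galois group S_3 (6T2) has order 6, so the splitting field has degree 6 over Q.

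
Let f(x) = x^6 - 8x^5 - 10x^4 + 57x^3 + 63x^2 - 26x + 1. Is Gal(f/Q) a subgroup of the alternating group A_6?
Yes

The polynomial is irreducible of degree 6 over Q. Its discriminant is 3646117689361 = 1909481^2, a perfect square. A Galois group lies in the alternating group exactly when the discriminant is a square in Q, so the Galois group (PSL(2,5)) is contained in A_6.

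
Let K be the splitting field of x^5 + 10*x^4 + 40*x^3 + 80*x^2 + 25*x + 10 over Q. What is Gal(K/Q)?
The polynomial f is an irreducible quintic over Q, so G = Gal(f/Q) is a transitive subgroup of S_5: one of C_5 (5T1, order 5), D_5 (5T2, order 10), F_20 (5T3, order 20), A_5 (5T4, order 60) or S_5 (5T5, order 120). The discriminant of f is 58564000000 = 242000^2, a perfect square, so G is contained in A_5. The transitive groups of degree 5 contained in A_5 are: C_5 (5T1, order 5), D_5 (5T2, order 10), A_5 (5T4, order 60). By Dedekind's theorem, for a prime p not dividing disc(f) the degrees of the irreducible factors of f mod p form the cycle type of an element of G. Factoring f modulo the 3 such primes p <= 13 (skipping 2, 5, 11, which divide the discriminant), each new pattern first appears at: mod 3: f = (x^5 + x^4 + x^3 + 2x^2 + x + 1), pattern 5; mod 13: f = (x + 8)(x + 10)(x^3 + 5x^2 + 5), pattern 3+1+1. No other pattern occurs in this range, so the set of observed cycle types is {5, 3+1+1}. Among the candidates above, the only group containing elements of all these cycle types is A_5 (5T4) — each of C_5 (5T1), D_5 (5T2) lacks at least one of them. Hence G = A_5 (5T4), of order 60.

A_5 (order 60)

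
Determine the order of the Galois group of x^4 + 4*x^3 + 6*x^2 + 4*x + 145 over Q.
The degree of the splitting field over Q equals the order of the Galois group, so first determine the group. The polynomial is an irreducible quartic over Q and its discriminant is 764411904 = 27648^2, a perfect square, so the Galois group is contained in A_4. The resolvent cubic y^3 - 6*y^2 - 564*y + 1144 splits completely over Q, which gives the Klein four-group V_4. The Galois group V_4 (4T2) has order 4, so the splitting field has degree 4 over Q.

4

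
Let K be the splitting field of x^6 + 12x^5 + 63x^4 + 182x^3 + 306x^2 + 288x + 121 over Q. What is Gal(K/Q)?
The polynomial f is an irreducible sextic over Q, so G = Gal(f/Q) is one of the 16 transitive subgroups 6T1, ..., 6T16 of S_6. The discriminant of f is -16003008, which is not a perfect square, so G is not contained in A_6. The transitive groups of degree 6 not contained in A_6 are: C_6 (6T1, order 6), S_3 (6T2, order 6), D_6 (6T3, order 12), C_3 x S_3 (6T5, order 18), A_4 x C_2 (6T6, order 24), S_4 (6T8, order 24), S_3 x S_3 (6T9, order 36), S_4 x C_2 (6T11, order 48), (S_3 x S_3) : C_2 (6T13, order 72), PGL(2,5) (6T14, order 120), S_6 (6T16, order 720). By Dedekind's theorem, for a prime p not dividing disc(f) the degrees of the irreducible factors of f mod p form the cycle type of an element of G. Factoring f modulo the 21 such primes p <= 89 (skipping 2, 3, 7, which divide the discriminant), each new pattern first appears at: mod 5: f = (x^6 + 2x^5 + 3x^4 + 2x^3 + x^2 + 3x + 1), pattern 6; mod 11: f = (x)(x^5 + x^4 + 8x^3 + 6x^2 + 9x + 2), pattern 5+1; mod 13: f = (x + 3)(x + 7)(x^4 + 2x^3 + 9x^2 + 11x + 7), pattern 4+1+1; mod 23: f = (x + 5)(x + 9)(x^2 + 9x + 16)(x^2 + 12x + 14), pattern 2+2+1+1; mod 43: f = (x^3 + 25x^2 + 24x + 21)(x^3 + 30x^2 + 20x + 16), pattern 3+3; mod 61: f = (x^2 + 36x + 40)(x^2 + 47x + 41)(x^2 + 51x + 35), pattern 2+2+2. No other pattern occurs in this range, so the set of observed cycle types is {6, 5+1, 4+1+1, 2+2+1+1, 3+3, 2+2+2}. The candidates containing elements of all these cycle types are PGL(2,5) (6T14) of order 120, S_6 (6T16) of order 720; the others are excluded. The observed types are precisely the cycle types that occur in PGL(2,5) (6T14) (apart from the identity). Each of the other remaining candidates has further cycle types, and by the Chebotarev density theorem the matching factorization patterns would occur for a proportion of primes equal to their share of the group: S_6 (6T16) additionally contains elements of type 4+2, 3+2+1, 3+1+1+1, 2+1+1+1+1 (265 of its 720 elements, about 37% of primes). None of the 21 primes tested shows any such pattern (for each of these groups the chance of that is below 10^-4), which rules them out. Hence G = PGL(2,5) (6T14), of order 120.

6T14: PGL(2,5)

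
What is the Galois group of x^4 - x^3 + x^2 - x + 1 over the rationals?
The polynomial is an irreducible quartic over Q and its discriminant is 125, which is not a perfect square, so the Galois group is not contained in A_4. The resolvent cubic y^3 - y^2 - 3*y + 2 has exactly one rational root, so the Galois group is C_4 or D_4. The quartic becomes reducible over Q(sqrt(disc)), so the group is C_4.

4T1: C_4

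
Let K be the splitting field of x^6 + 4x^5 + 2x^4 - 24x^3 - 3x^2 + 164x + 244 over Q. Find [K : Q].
The degree of the splitting field over Q equals the order of the Galois group, so first determine the group. The polynomial f is an irreducible sextic over Q, so G = Gal(f/Q) is one of the 16 transitive subgroups 6T1, ..., 6T16 of S_6. The discriminant of f is -3767550835949568, which is not a perfect square, so G is not contained in A_6. The transitive groups of degree 6 not contained in A_6 are: C_6 (6T1, order 6), S_3 (6T2, order 6), D_6 (6T3, order 12), C_3 x S_3 (6T5, order 18), A_4 x C_2 (6T6, order 24), S_4 (6T8, order 24), S_3 x S_3 (6T9, order 36), S_4 x C_2 (6T11, order 48), (S_3 x S_3) : C_2 (6T13, order 72), PGL(2,5) (6T14, order 120), S_6 (6T16, order 720). By Dedekind's theorem, for a prime p not dividing disc(f) the degrees of the irreducible factors of f mod p form the cycle type of an element of G. Factoring f modulo the 27 such primes p <= 113 (skipping 2, 3, 41, which divide the discriminant), each new pattern first appears at: mod 5: f = (x + 1)(x^2 + x + 1)(x^3 + 2x^2 + x + 4), pattern 3+2+1; mod 7: f = (x^2 + 6x + 6)(x^4 + 5x^3 + x^2 + 3x + 1), pattern 4+2; mod 17: f = (x^3 + 2x^2 + 6x + 4)(x^3 + 2x^2 + 9x + 10), pattern 3+3; mod 19: f = (x^2 + 2x + 6)(x^2 + 8x + 8)(x^2 + 13x + 13), pattern 2+2+2; mod 31: f = (x^6 + 4x^5 + 2x^4 + 7x^3 + 28x^2 + 9x + 27), pattern 6; mod 37: f = (x + 34)(x + 35)(x^2 + 4x + 6)(x^2 + 5x + 15), pattern 2+2+1+1; mod 61: f = (x)(x + 28)(x + 35)(x^3 + 2x^2 + 55x + 41), pattern 3+1+1+1; mod 113: f = (x + 42)(x + 82)(x + 83)(x + 103)(x^2 + 33x + 28), pattern 2+1+1+1+1. No other pattern occurs in this range, so the set of observed cycle types is {3+2+1, 4+2, 3+3, 2+2+2, 6, 2+2+1+1, 3+1+1+1, 2+1+1+1+1}. The candidates containing elements of all these cycle types are (S_3 x S_3) : C_2 (6T13) of order 72, S_6 (6T16) of order 720; the others are excluded. The observed types are precisely the cycle types that occur in (S_3 x S_3) : C_2 (6T13) (apart from the identity). Each of the other remaining candidates has further cycle types, and by the Chebotarev density theorem the matching factorization patterns would occur for a proportion of primes equal to their share of the group: S_6 (6T16) additionally contains elements of type 5+1, 4+1+1 (234 of its 720 elements, about 32% of primes). None of the 27 primes tested shows any such pattern (for each of these groups the chance of that is below 10^-4), which rules them out. Hence G = (S_3 x S_3) : C_2 (6T13), of order 72. The Galois group (S_3 x S_3) : C_2 (6T13) has order 72, so the splitting field has degree 72 over Q.

72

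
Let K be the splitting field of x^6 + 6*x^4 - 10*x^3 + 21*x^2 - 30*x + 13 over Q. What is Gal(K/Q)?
The polynomial f is an irreducible sextic over Q, so G = Gal(f/Q) is one of the 16 transitive subgroups 6T1, ..., 6T16 of S_6. The discriminant of f is -1024192512, which is not a perfect square, so G is not contained in A_6. The transitive groups of degree 6 not contained in A_6 are: C_6 (6T1, order 6), S_3 (6T2, order 6), D_6 (6T3, order 12), C_3 x S_3 (6T5, order 18), A_4 x C_2 (6T6, order 24), S_4 (6T8, order 24), S_3 x S_3 (6T9, order 36), S_4 x C_2 (6T11, order 48), (S_3 x S_3) : C_2 (6T13, order 72), PGL(2,5) (6T14, order 120), S_6 (6T16, order 720). By Dedekind's theorem, for a prime p not dividing disc(f) the degrees of the irreducible factors of f mod p form the cycle type of an element of G. Factoring f modulo the 21 such primes p <= 89 (skipping 2, 3, 7, which divide the discriminant), each new pattern first appears at: mod 5: f = (x^6 + x^4 + x^2 + 3), pattern 6; mod 11: f = (x + 6)(x^5 + 5x^4 + 9x^3 + 2x^2 + 9x + 4), pattern 5+1; mod 13: f = (x)(x + 11)(x^4 + 2x^3 + 10x^2 + 10x + 2), pattern 4+1+1; mod 23: f = (x + 13)(x + 19)(x^2 + 3)(x^2 + 14x + 21), pattern 2+2+1+1; mod 43: f = (x^3 + 19x^2 + 39x + 23)(x^3 + 24x^2 + 27x + 23), pattern 3+3; mod 61: f = (x^2 + 3x + 18)(x^2 + 16x + 35)(x^2 + 42x + 22), pattern 2+2+2. No other pattern occurs in this range, so the set of observed cycle types is {6, 5+1, 4+1+1, 2+2+1+1, 3+3, 2+2+2}. The candidates containing elements of all these cycle types are PGL(2,5) (6T14) of order 120, S_6 (6T16) of order 720; the others are excluded. The observed types are precisely the cycle types that occur in PGL(2,5) (6T14) (apart from the identity). Each of the other remaining candidates has further cycle types, and by the Chebotarev density theorem the matching factorization patterns would occur for a proportion of primes equal to their share of the group: S_6 (6T16) additionally contains elements of type 4+2, 3+2+1, 3+1+1+1, 2+1+1+1+1 (265 of its 720 elements, about 37% of primes). None of the 21 primes tested shows any such pattern (for each of these groups the chance of that is below 10^-4), which rules them out. Hence G = PGL(2,5) (6T14), of order 120.

6T14: PGL(2,5)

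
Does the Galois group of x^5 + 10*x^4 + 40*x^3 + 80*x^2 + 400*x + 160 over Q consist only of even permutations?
Yes

The polynomial is irreducible of degree 5 over Q. Its discriminant is 1073741824000000 = 32768000^2, a perfect square. A Galois group lies in the alternating group exactly when the discriminant is a square in Q, so the Galois group (A_5) is contained in A_5.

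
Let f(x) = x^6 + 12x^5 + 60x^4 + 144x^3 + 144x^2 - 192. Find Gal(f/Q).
S_3 x S_3

The polynomial f is an irreducible sextic over Q, so G = Gal(f/Q) is one of the 16 transitive subgroups 6T1, ..., 6T16 of S_6. The discriminant of f is 5410421842378752, which is not a perfect square, so G is not contained in A_6. The transitive groups of degree 6 not contained in A_6 are: C_6 (6T1, order 6), S_3 (6T2, order 6), D_6 (6T3, order 12), C_3 x S_3 (6T5, order 18), A_4 x C_2 (6T6, order 24), S_4 (6T8, order 24), S_3 x S_3 (6T9, order 36), S_4 x C_2 (6T11, order 48), (S_3 x S_3) : C_2 (6T13, order 72), PGL(2,5) (6T14, order 120), S_6 (6T16, order 720). By Dedekind's theorem, for a prime p not dividing disc(f) the degrees of the irreducible factors of f mod p form the cycle type of an element of G. Factoring f modulo the 23 such primes p <= 97 (skipping 2, 3, which divide the discriminant), each new pattern first appears at: mod 5: f = (x^6 + 2x^5 + 4x^3 + 4x^2 + 3), pattern 6; mod 11: f = (x + 1)(x + 8)(x^2 + 5x + 7)(x^2 + 9x + 6), pattern 2+2+1+1; mod 13: f = (x + 1)(x + 6)(x + 12)(x^3 + 6x^2 + 12x + 6), pattern 3+1+1+1; mod 31: f = (x^2 + x + 13)(x^2 + 20x + 8)(x^2 + 22x + 22), pattern 2+2+2; mod 97: f = (x^3 + 6x^2 + 12x + 17)(x^3 + 6x^2 + 12x + 80), pattern 3+3. No other pattern occurs in this range, so the set of observed cycle types is {6, 2+2+1+1, 3+1+1+1, 2+2+2, 3+3}. The candidates containing elements of all these cycle types are S_3 x S_3 (6T9) of order 36, (S_3 x S_3) : C_2 (6T13) of order 72, S_6 (6T16) of order 720; the others are excluded. The observed types are precisely the cycle types that occur in S_3 x S_3 (6T9) (apart from the identity). Each of the other remaining candidates has further cycle types, and by the Chebotarev density theorem the matching factorization patterns would occur for a proportion of primes equal to their share of the group: (S_3 x S_3) : C_2 (6T13) additionally contains elements of type 4+2, 3+2+1, 2+1+1+1+1 (36 of its 72 elements, about 50% of primes); S_6 (6T16) additionally contains elements of type 5+1, 4+2, 4+1+1, 3+2+1, 2+1+1+1+1 (459 of its 720 elements, about 64% of primes). None of the 23 primes tested shows any such pattern (for each of these groups the chance of that is below 10^-4), which rules them out. Hence G = S_3 x S_3 (6T9), of order 36.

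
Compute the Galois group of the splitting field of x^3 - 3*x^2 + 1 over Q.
C_3, A_3

The polynomial is an irreducible cubic over Q and its discriminant is 81 = 9^2, a perfect square. For an irreducible cubic, a square discriminant forces the Galois group to be A_3, the cyclic group of order 3.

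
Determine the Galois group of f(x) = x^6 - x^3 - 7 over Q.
S_3 x S_3 (also written G36-)

The polynomial f is an irreducible sextic over Q, so G = Gal(f/Q) is one of the 16 transitive subgroups 6T1, ..., 6T16 of S_6. The discriminant of f is 871199469, which is not a perfect square, so G is not contained in A_6. The transitive groups of degree 6 not contained in A_6 are: C_6 (6T1, order 6), S_3 (6T2, order 6), D_6 (6T3, order 12), C_3 x S_3 (6T5, order 18), A_4 x C_2 (6T6, order 24), S_4 (6T8, order 24), S_3 x S_3 (6T9, order 36), S_4 x C_2 (6T11, order 48), (S_3 x S_3) : C_2 (6T13, order 72), PGL(2,5) (6T14, order 120), S_6 (6T16, order 720). By Dedekind's theorem, for a prime p not dividing disc(f) the degrees of the irreducible factors of f mod p form the cycle type of an element of G. Factoring f modulo the 16 such primes p <= 67 (skipping 3, 7, 29, which divide the discriminant), each new pattern first appears at: mod 2: f = (x^6 + x^3 + 1), pattern 6; mod 5: f = (x + 1)(x + 2)(x^2 + 3x + 4)(x^2 + 4x + 1), pattern 2+2+1+1; mod 13: f = (x + 2)(x + 5)(x + 6)(x^3 + 4), pattern 3+1+1+1; mod 19: f = (x^2 + 10x + 15)(x^2 + 13x + 13)(x^2 + 15x + 10), pattern 2+2+2; mod 67: f = (x^3 + 18)(x^3 + 48), pattern 3+3. No other pattern occurs in this range, so the set of observed cycle types is {6, 2+2+1+1, 3+1+1+1, 2+2+2, 3+3}. The candidates containing elements of all these cycle types are S_3 x S_3 (6T9) of order 36, (S_3 x S_3) : C_2 (6T13) of order 72, S_6 (6T16) of order 720; the others are excluded. The observed types are precisely the cycle types that occur in S_3 x S_3 (6T9) (apart from the identity). Each of the other remaining candidates has further cycle types, and by the Chebotarev density theorem the matching factorization patterns would occur for a proportion of primes equal to their share of the group: (S_3 x S_3) : C_2 (6T13) additionally contains elements of type 4+2, 3+2+1, 2+1+1+1+1 (36 of its 72 elements, about 50% of primes); S_6 (6T16) additionally contains elements of type 5+1, 4+2, 4+1+1, 3+2+1, 2+1+1+1+1 (459 of its 720 elements, about 64% of primes). None of the 16 primes tested shows any such pattern (for each of these groups the chance of that is below 10^-4), which rules them out. Hence G = S_3 x S_3 (6T9), of order 36.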